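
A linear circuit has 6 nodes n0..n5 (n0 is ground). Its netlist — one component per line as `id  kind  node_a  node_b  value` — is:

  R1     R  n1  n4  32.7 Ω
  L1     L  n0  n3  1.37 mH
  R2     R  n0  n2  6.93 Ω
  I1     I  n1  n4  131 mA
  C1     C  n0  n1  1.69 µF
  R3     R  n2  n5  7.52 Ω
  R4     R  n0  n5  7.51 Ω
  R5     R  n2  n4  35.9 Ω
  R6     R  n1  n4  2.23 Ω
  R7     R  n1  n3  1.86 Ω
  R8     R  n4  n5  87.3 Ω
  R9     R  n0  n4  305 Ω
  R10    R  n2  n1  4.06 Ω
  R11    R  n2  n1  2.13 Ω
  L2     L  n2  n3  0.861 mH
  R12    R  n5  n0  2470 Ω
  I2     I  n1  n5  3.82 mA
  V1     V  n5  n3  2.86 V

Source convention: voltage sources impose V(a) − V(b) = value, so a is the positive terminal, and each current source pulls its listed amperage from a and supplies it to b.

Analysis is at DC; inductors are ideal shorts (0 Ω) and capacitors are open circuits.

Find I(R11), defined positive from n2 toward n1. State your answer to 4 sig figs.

MNA unknowns: 5 node voltages V₁..V_5 plus 3 source currents (L1, L2, V1)
R1: Y=0.03058 on G[1,4]
L1: row V0−V3=0, i_L1 at 0,3
R2: Y=0.1443 on G[0,2]
I1: z[1]−=0.131, z[4]+=0.131
C1: Y=0.000 on G[0,1]
R3: Y=0.1330 on G[2,5]
R4: Y=0.1332 on G[0,5]
R5: Y=0.02786 on G[2,4]
R6: Y=0.4484 on G[1,4]
R7: Y=0.5376 on G[1,3]
R8: Y=0.01145 on G[4,5]
R9: Y=0.003279 on G[0,4]
R10: Y=0.2463 on G[2,1]
R11: Y=0.4695 on G[2,1]
L2: row V2−V3=0, i_L2 at 2,3
R12: Y=0.0004049 on G[5,0]
I2: z[1]−=0.00382, z[5]+=0.00382
V1: row V5−V3=2.86, i_V1 at 5,3
solve → V1=0.01205, V2=0.000, V3=0.000, V4=0.3250, V5=2.860
aux → i_L1=0.3830, i_L2=0.3980, i_V1=-0.7875

-0.005655 A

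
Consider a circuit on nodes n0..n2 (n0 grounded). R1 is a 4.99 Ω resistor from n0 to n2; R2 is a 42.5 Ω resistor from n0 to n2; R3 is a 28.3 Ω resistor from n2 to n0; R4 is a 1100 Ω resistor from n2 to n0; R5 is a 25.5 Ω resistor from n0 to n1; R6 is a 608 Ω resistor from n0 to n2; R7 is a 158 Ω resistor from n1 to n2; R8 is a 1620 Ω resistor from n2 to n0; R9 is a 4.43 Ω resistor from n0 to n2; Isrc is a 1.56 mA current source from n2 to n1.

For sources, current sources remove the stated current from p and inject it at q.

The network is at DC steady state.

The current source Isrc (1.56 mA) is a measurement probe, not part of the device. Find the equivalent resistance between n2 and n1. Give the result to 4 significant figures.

Apply KCL at each of the 2 non-ground nodes and solve the resulting linear system.
Node n1: branches {R5, R7, Isrc} → V_1 = 0.03387
Node n2: branches {R1, R2, R3, R4, R6, R7, R8, R9, Isrc} → V_2 = -0.002721

R_eq = 23.46 Ω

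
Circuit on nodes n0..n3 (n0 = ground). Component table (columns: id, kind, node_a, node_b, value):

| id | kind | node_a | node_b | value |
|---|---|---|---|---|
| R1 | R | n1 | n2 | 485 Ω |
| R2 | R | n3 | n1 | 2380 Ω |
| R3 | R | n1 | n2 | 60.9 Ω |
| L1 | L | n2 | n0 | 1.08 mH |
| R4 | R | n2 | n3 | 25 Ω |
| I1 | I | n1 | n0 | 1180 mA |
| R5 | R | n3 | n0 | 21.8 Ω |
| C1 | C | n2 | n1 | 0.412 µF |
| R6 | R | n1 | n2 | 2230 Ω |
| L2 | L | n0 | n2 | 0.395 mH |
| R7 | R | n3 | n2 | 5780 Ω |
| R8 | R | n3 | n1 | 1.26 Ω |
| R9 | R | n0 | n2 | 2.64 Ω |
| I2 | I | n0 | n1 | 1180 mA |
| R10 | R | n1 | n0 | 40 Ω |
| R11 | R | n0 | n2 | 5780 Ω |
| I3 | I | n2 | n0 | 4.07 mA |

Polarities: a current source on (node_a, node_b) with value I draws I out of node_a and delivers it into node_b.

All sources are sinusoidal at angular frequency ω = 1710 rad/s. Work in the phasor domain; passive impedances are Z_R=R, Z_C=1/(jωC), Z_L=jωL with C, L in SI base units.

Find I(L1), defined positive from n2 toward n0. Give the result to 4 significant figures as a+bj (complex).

-0.001047+0.0002129j A

Element admittances at ω=1710 rad/s:
  Y(R1) = 0.002062+0.000j S between n1,n2
  Y(R2) = 0.0004202+0.000j S between n3,n1
  Y(R3) = 0.01642+0.000j S between n1,n2
  Y(L1) = 0.000-0.5415j S between n2,n0
  Y(R4) = 0.04000+0.000j S between n2,n3
  I1: injects 1.18 A into n0 (from n1)
  Y(R5) = 0.04587+0.000j S between n3,n0
  Y(C1) = 0.000+0.0007045j S between n2,n1
  Y(R6) = 0.0004484+0.000j S between n1,n2
  Y(L2) = 0.000-1.480j S between n0,n2
  Y(R7) = 0.0001730+0.000j S between n3,n2
  Y(R8) = 0.7937+0.000j S between n3,n1
  Y(R9) = 0.3788+0.000j S between n0,n2
  I2: injects 1.18 A into n1 (from n0)
  Y(R10) = 0.02500+0.000j S between n1,n0
  Y(R11) = 0.0001730+0.000j S between n0,n2
  I3: injects 0.00407 A into n0 (from n2)
Assemble and solve the 3×3 MNA system:
  V(n1)=-0.0001723-0.0008787j  V(n2)=-0.0003932-0.001933j  V(n3)=-0.0001734-0.0008810j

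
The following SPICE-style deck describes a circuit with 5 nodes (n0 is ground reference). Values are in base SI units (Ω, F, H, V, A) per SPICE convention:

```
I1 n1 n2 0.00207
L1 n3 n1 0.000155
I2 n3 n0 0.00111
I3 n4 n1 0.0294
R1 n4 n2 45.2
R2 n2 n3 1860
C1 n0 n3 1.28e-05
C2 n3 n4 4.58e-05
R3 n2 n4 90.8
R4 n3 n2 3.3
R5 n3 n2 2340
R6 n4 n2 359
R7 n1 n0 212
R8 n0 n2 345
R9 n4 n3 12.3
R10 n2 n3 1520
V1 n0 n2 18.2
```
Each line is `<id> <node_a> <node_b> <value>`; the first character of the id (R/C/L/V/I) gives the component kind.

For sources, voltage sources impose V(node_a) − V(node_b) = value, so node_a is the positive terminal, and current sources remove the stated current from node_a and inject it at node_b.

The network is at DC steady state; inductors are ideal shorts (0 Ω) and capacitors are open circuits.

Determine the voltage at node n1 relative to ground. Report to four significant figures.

-17.93 V

Apply KCL at each of the 4 non-ground nodes and solve the resulting linear system.
Node n1: branches {I1, L1, I3, R7} → V_1 = -17.93
Node n2: branches {I1, R1, R2, R3, R4, R5, R6, R8, R10, V1} → V_2 = -18.20
Node n3: branches {L1, I2, R2, C1, C2, R4, R5, R9, R10} → V_3 = -17.93
Node n4: branches {I3, R1, C2, R3, R6, R9} → V_4 = -18.26
Source currents: i(L1)=-0.1119, i(V1)=-0.1362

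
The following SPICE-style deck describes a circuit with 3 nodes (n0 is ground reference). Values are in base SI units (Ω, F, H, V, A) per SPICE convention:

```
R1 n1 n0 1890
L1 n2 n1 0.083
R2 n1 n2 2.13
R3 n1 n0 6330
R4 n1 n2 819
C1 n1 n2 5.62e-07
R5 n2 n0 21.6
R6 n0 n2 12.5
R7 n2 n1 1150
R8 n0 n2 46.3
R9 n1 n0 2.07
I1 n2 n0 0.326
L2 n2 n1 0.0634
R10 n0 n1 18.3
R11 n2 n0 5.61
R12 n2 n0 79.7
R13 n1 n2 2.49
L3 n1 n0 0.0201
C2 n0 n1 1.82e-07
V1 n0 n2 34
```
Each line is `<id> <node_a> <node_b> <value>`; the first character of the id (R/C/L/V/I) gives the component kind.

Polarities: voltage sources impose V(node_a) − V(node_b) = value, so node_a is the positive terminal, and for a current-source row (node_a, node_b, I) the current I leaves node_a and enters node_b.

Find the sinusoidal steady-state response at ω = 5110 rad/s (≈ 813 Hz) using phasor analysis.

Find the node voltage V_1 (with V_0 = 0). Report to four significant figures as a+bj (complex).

-21.03-0.1076j V

Element admittances at ω=5110 rad/s:
  Y(R1) = 0.0005291+0.000j S between n1,n0
  Y(L1) = 0.000-0.002358j S between n2,n1
  Y(R2) = 0.4695+0.000j S between n1,n2
  Y(R3) = 0.0001580+0.000j S between n1,n0
  Y(R4) = 0.001221+0.000j S between n1,n2
  Y(C1) = 0.000+0.002872j S between n1,n2
  Y(R5) = 0.04630+0.000j S between n2,n0
  Y(R6) = 0.08000+0.000j S between n0,n2
  Y(R7) = 0.0008696+0.000j S between n2,n1
  Y(R8) = 0.02160+0.000j S between n0,n2
  Y(R9) = 0.4831+0.000j S between n1,n0
  I1: injects 0.326 A into n0 (from n2)
  Y(L2) = 0.000-0.003087j S between n2,n1
  Y(R10) = 0.05464+0.000j S between n0,n1
  Y(R11) = 0.1783+0.000j S between n2,n0
  Y(R12) = 0.01255+0.000j S between n2,n0
  Y(R13) = 0.4016+0.000j S between n1,n2
  Y(L3) = 0.000-0.009736j S between n1,n0
  Y(C2) = 0.000+0.0009300j S between n0,n1
  V1: constraint V(n0)−V(n2) = 34
Assemble and solve the 3×3 MNA system:
  V(n1)=-21.03-0.1076j  V(n2)=-34.00+0.000j
  i(V1)=-22.51+0.1273j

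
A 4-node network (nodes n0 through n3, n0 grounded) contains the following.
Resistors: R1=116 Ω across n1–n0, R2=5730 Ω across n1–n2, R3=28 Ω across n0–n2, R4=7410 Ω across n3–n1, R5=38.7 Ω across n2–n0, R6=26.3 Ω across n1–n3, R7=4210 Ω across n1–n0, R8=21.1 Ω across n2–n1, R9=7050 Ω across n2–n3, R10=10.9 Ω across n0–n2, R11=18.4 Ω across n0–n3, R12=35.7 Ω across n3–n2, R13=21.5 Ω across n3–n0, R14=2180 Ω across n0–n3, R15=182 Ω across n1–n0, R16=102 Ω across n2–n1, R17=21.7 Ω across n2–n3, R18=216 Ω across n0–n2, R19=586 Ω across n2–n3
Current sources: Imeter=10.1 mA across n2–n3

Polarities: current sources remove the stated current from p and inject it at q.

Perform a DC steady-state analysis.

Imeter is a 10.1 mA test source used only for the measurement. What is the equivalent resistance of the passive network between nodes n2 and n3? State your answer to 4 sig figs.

R_eq = 6.227 Ω

MNA unknowns: 3 node voltages V₁..V_3
R1: Y=0.008621 on G[1,0]
R2: Y=0.0001745 on G[1,2]
R3: Y=0.03571 on G[0,2]
R4: Y=0.0001350 on G[3,1]
R5: Y=0.02584 on G[2,0]
R6: Y=0.03802 on G[1,3]
R7: Y=0.0002375 on G[1,0]
R8: Y=0.04739 on G[2,1]
R9: Y=0.0001418 on G[2,3]
R10: Y=0.09174 on G[0,2]
R11: Y=0.05435 on G[0,3]
R12: Y=0.02801 on G[3,2]
R13: Y=0.04651 on G[3,0]
R14: Y=0.0004587 on G[0,3]
R15: Y=0.005495 on G[1,0]
R16: Y=0.009804 on G[2,1]
R17: Y=0.04608 on G[2,3]
R18: Y=0.004630 on G[0,2]
R19: Y=0.001706 on G[2,3]
Imeter: z[2]−=0.0101, z[3]+=0.0101
solve → V1=0.0004494, V2=-0.02461, V3=0.03829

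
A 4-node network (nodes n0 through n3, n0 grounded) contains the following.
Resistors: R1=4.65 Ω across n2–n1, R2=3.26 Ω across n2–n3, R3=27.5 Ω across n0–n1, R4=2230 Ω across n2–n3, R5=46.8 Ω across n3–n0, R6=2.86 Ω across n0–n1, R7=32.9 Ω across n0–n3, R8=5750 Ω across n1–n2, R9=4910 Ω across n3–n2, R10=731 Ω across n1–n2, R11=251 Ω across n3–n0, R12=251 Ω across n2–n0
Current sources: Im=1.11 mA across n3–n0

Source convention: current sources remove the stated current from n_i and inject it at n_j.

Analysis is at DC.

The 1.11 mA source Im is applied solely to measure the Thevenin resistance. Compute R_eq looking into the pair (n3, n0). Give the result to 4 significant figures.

Apply KCL at each of the 3 non-ground nodes and solve the resulting linear system.
Node n1: branches {R1, R3, R6, R8, R10} → V_1 = -0.001778
Node n2: branches {R1, R2, R4, R8, R9, R10, R12} → V_2 = -0.004947
Node n3: branches {R2, R4, R5, R7, R9, R11, Im} → V_3 = -0.007245

R_eq = 6.527 Ω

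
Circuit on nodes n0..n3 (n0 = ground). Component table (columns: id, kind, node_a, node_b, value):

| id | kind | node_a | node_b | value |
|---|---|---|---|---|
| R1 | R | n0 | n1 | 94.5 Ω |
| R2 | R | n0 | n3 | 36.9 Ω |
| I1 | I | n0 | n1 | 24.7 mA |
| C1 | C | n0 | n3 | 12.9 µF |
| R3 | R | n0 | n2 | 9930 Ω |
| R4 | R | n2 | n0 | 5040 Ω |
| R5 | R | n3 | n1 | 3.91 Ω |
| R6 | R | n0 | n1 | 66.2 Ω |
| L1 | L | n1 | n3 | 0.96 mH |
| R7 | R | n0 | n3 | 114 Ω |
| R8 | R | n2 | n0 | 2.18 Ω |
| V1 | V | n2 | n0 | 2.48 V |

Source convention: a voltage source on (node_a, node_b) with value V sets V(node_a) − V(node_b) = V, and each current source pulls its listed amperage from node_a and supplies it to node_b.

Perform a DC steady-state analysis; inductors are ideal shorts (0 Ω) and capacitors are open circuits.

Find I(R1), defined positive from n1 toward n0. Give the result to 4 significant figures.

0.004246 A

Apply KCL at each of the 3 non-ground nodes and solve the resulting linear system.
Node n1: branches {R1, I1, R5, R6, L1} → V_1 = 0.4012
Node n2: branches {R3, R4, R8, V1} → V_2 = 2.480
Node n3: branches {R2, C1, R5, L1, R7} → V_3 = 0.4012
Source currents: i(L1)=0.01439, i(V1)=-1.138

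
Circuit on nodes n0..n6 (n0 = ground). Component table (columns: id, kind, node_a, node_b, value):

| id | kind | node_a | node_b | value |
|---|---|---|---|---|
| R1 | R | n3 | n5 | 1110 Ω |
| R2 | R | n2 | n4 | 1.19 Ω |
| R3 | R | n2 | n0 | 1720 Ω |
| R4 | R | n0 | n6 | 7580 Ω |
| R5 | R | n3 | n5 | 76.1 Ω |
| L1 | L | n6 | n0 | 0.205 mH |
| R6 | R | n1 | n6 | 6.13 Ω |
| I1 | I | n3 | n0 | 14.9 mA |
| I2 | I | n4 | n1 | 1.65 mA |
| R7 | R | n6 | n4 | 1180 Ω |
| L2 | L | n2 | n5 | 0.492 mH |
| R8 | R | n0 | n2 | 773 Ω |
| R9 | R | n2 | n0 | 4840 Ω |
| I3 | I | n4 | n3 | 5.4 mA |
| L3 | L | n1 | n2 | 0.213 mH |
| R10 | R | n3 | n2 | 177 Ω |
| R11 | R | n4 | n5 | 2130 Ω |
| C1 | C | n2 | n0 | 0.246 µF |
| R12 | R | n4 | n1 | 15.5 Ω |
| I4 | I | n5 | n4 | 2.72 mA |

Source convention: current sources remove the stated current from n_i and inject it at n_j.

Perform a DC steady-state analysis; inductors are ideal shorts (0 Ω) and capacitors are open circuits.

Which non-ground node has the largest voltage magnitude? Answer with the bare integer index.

Apply KCL at each of the 6 non-ground nodes and solve the resulting linear system.
Node n1: branches {R6, I2, L3, R12} → V_1 = -0.08970
Node n2: branches {R2, R3, L2, R8, R9, L3, R10, C1} → V_2 = -0.08970
Node n3: branches {R1, R5, I1, I3, R10} → V_3 = -0.5722
Node n4: branches {R2, I2, R7, I3, R11, R12, I4} → V_4 = -0.09440
Node n5: branches {R1, R5, L2, R11, I4} → V_5 = -0.08970
Node n6: branches {R4, L1, R6, R7} → V_6 = 0.000
Source currents: i(L1)=-0.01471, i(L2)=0.009497, i(L3)=0.01598

3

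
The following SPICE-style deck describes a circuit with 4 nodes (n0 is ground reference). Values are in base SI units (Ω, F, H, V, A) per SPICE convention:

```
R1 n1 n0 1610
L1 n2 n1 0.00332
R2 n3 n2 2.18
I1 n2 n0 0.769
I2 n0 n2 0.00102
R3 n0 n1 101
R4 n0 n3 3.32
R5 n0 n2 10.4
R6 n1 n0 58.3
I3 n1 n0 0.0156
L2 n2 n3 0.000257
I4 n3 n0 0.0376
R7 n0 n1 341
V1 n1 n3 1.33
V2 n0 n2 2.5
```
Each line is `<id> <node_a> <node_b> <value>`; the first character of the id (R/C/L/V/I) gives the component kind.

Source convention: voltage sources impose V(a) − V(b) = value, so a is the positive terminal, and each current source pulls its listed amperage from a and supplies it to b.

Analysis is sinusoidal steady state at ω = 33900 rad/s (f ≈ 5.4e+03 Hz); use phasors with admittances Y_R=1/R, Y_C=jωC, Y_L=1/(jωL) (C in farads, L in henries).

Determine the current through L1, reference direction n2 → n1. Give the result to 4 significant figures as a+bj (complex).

-0.001392+0.01987j A

Apply KCL at each of the 3 non-ground nodes and solve the resulting linear system.
Node n1: branches {R1, L1, R3, R6, I3, R7, V1} → V_1 = -0.2640+0.1567j
Node n2: branches {L1, R2, I1, I2, R5, L2, V2} → V_2 = -2.500+0.000j
Node n3: branches {R2, R4, L2, I4, V1} → V_3 = -1.594+0.1567j
Source currents: i(V1)=-0.008913+0.01507j, i(V2)=0.09261+0.05199j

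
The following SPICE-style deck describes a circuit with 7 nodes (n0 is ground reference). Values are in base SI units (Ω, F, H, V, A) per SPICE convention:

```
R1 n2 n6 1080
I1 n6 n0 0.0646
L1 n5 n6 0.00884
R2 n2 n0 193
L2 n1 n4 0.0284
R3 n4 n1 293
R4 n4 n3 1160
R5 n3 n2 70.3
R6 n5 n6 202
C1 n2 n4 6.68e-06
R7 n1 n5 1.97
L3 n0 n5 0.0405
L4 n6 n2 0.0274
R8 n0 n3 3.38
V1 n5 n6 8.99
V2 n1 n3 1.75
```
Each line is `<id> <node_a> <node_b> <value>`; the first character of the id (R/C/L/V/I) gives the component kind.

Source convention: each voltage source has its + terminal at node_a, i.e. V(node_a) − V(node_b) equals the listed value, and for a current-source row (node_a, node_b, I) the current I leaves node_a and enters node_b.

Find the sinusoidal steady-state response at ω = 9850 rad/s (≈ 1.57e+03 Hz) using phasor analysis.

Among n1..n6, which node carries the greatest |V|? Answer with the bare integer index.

6

Element admittances at ω=9850 rad/s:
  Y(R1) = 0.0009259+0.000j S between n2,n6
  I1: injects 0.0646 A into n0 (from n6)
  Y(L1) = 0.000-0.01148j S between n5,n6
  Y(R2) = 0.005181+0.000j S between n2,n0
  Y(L2) = 0.000-0.003575j S between n1,n4
  Y(R3) = 0.003413+0.000j S between n4,n1
  Y(R4) = 0.0008621+0.000j S between n4,n3
  Y(R5) = 0.01422+0.000j S between n3,n2
  Y(R6) = 0.004950+0.000j S between n5,n6
  Y(C1) = 0.000+0.06580j S between n2,n4
  Y(R7) = 0.5076+0.000j S between n1,n5
  Y(L3) = 0.000-0.002507j S between n0,n5
  Y(L4) = 0.000-0.003705j S between n6,n2
  Y(R8) = 0.2959+0.000j S between n0,n3
  V1: constraint V(n5)−V(n6) = 8.99
  V2: constraint V(n1)−V(n3) = 1.75
Assemble and solve the 8×8 MNA system:
  V(n1)=1.539-0.001588j  V(n2)=-0.4003+0.7830j  V(n3)=-0.2110-0.001588j  V(n4)=-0.5605+0.7081j  V(n5)=1.431-0.04526j  V(n6)=-7.559-0.04526j
  i(V1)=0.01040+0.1290j  i(V2)=-0.05942-0.01224j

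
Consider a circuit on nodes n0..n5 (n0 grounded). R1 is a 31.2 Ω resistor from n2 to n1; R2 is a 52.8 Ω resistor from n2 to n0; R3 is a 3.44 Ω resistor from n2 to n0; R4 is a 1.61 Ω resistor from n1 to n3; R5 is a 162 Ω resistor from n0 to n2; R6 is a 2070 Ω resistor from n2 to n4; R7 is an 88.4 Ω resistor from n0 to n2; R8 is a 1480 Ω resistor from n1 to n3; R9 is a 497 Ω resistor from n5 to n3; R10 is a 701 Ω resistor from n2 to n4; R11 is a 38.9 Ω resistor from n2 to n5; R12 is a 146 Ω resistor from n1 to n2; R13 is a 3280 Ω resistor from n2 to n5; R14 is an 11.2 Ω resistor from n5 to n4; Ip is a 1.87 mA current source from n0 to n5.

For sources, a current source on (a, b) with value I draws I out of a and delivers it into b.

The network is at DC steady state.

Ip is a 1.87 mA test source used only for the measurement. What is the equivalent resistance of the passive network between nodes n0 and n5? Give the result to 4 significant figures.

Apply KCL at each of the 5 non-ground nodes and solve the resulting linear system.
Node n1: branches {R1, R4, R8, R12} → V_1 = 0.008794
Node n2: branches {R1, R2, R3, R5, R6, R7, R10, R11, R12, R13} → V_2 = 0.005717
Node n3: branches {R4, R8, R9} → V_3 = 0.008987
Node n4: branches {R6, R10, R14} → V_4 = 0.06718
Node n5: branches {R9, R11, R13, R14, Ip} → V_5 = 0.06849

R_eq = 36.63 Ω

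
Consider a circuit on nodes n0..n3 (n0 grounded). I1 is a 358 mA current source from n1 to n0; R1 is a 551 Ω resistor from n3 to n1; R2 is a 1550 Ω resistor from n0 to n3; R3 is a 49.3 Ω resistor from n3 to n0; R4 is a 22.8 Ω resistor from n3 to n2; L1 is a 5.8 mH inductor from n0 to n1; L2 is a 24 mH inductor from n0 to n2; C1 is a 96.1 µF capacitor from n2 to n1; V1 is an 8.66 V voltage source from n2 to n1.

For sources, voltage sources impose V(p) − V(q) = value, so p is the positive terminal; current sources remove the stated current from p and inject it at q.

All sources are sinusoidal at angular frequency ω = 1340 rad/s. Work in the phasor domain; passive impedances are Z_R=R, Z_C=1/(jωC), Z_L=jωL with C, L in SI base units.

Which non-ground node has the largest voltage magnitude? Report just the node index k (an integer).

MNA unknowns: 3 node voltages V₁..V_3 plus 1 source current (V1)
I1: z[1]−=0.358, z[0]+=0.358
R1: Y=0.001815+0.000j on G[3,1]
R2: Y=0.0006452+0.000j on G[0,3]
R3: Y=0.02028+0.000j on G[3,0]
R4: Y=0.04386+0.000j on G[3,2]
L1: Y=0.000-0.1287j on G[0,1]
L2: Y=0.000-0.03109j on G[0,2]
C1: Y=0.000+0.1288j on G[2,1]
V1: row V2−V1=8.66, i_V1 at 2,1
solve → V1=-1.938-2.814j, V2=6.722-2.814j, V3=4.374-1.930j
aux → i_V1=-0.01550-0.8674j

2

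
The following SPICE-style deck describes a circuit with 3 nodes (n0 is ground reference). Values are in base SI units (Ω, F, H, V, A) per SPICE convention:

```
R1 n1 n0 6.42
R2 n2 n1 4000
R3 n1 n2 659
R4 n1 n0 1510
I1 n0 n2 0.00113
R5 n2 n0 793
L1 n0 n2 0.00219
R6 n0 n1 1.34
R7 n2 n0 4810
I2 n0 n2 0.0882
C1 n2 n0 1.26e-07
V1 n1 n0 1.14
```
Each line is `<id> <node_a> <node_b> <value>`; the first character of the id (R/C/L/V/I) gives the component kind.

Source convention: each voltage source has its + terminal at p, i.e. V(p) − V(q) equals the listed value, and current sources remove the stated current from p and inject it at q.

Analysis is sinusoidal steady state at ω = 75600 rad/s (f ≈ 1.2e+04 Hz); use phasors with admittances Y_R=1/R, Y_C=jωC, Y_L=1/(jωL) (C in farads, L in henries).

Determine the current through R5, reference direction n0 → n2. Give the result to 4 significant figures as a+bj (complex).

-0.01648+0.01775j A

Element admittances at ω=75600 rad/s:
  Y(R1) = 0.1558+0.000j S between n1,n0
  Y(R2) = 0.0002500+0.000j S between n2,n1
  Y(R3) = 0.001517+0.000j S between n1,n2
  Y(R4) = 0.0006623+0.000j S between n1,n0
  I1: injects 0.00113 A into n2 (from n0)
  Y(R5) = 0.001261+0.000j S between n2,n0
  Y(L1) = 0.000-0.006040j S between n0,n2
  Y(R6) = 0.7463+0.000j S between n0,n1
  Y(R7) = 0.0002079+0.000j S between n2,n0
  I2: injects 0.0882 A into n2 (from n0)
  Y(C1) = 0.000+0.009526j S between n2,n0
  V1: constraint V(n1)−V(n0) = 1.14
Assemble and solve the 3×3 MNA system:
  V(n1)=1.140+0.000j  V(n2)=13.07-14.07j
  i(V1)=-1.008-0.02487j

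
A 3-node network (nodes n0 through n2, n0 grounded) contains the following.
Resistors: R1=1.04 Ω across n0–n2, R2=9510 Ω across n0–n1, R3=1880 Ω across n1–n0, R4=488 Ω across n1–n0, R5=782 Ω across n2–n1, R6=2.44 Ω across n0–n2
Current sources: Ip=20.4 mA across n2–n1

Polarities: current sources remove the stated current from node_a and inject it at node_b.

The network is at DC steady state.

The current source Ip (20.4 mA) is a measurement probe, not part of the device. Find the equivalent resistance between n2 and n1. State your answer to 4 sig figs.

R_eq = 252.5 Ω

MNA unknowns: 2 node voltages V₁..V_2
R1: Y=0.9615 on G[0,2]
R2: Y=0.0001052 on G[0,1]
R3: Y=0.0005319 on G[1,0]
R4: Y=0.002049 on G[1,0]
R5: Y=0.001279 on G[2,1]
R6: Y=0.4098 on G[0,2]
Ip: z[2]−=0.0204, z[1]+=0.0204
solve → V1=5.142, V2=-0.01007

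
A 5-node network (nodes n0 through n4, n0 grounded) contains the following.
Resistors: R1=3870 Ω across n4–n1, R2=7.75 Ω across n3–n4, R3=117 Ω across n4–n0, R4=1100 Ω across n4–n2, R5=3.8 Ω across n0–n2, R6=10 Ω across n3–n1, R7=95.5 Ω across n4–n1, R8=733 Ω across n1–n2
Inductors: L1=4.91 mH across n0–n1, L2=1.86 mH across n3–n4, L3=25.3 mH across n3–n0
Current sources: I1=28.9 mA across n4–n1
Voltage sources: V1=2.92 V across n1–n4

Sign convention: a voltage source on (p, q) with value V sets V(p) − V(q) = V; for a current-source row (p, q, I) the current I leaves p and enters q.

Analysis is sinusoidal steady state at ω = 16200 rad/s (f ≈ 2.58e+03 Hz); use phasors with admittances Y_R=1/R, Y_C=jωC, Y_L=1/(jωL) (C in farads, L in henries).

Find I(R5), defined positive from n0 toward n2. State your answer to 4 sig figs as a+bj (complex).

MNA unknowns: 4 node voltages V₁..V_4 plus 1 source current (V1)
R1: Y=0.0002584+0.000j on G[4,1]
L1: Y=0.000-0.01257j on G[0,1]
I1: z[4]−=0.0289, z[1]+=0.0289
L2: Y=0.000-0.03319j on G[3,4]
R2: Y=0.1290+0.000j on G[3,4]
R3: Y=0.008547+0.000j on G[4,0]
R4: Y=0.0009091+0.000j on G[4,2]
R5: Y=0.2632+0.000j on G[0,2]
R6: Y=0.1000+0.000j on G[3,1]
L3: Y=0.000-0.002440j on G[3,0]
R7: Y=0.01047+0.000j on G[4,1]
R8: Y=0.001364+0.000j on G[1,2]
V1: row V1−V4=2.92, i_V1 at 1,4
solve → V1=1.038+1.063j, V2=-0.001109+0.009103j, V3=-0.6450+1.235j, V4=-1.882+1.063j
aux → i_V1=-0.1855+0.02885j

0.0002917-0.002395j A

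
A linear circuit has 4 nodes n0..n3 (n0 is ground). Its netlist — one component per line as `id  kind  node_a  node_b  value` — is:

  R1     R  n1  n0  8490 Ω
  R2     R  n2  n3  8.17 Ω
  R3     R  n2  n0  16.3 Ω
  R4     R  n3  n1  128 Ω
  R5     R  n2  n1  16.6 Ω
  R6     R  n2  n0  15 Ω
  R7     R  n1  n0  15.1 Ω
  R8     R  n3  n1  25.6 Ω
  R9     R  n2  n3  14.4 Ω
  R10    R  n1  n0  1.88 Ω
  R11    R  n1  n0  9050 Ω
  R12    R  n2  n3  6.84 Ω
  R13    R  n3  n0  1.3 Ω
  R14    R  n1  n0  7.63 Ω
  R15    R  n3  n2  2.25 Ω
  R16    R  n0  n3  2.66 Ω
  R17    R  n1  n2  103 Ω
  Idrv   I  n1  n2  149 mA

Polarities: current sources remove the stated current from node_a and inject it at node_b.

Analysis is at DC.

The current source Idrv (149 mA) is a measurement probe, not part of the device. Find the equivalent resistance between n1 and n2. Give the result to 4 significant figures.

R_eq = 2.396 Ω

MNA unknowns: 3 node voltages V₁..V_3
R1: Y=0.0001178 on G[1,0]
R2: Y=0.1224 on G[2,3]
R3: Y=0.06135 on G[2,0]
R4: Y=0.007812 on G[3,1]
R5: Y=0.06024 on G[2,1]
R6: Y=0.06667 on G[2,0]
R7: Y=0.06623 on G[1,0]
R8: Y=0.03906 on G[3,1]
R9: Y=0.06944 on G[2,3]
R10: Y=0.5319 on G[1,0]
R11: Y=0.0001105 on G[1,0]
R12: Y=0.1462 on G[2,3]
R13: Y=0.7692 on G[3,0]
R14: Y=0.1311 on G[1,0]
R15: Y=0.4444 on G[3,2]
R16: Y=0.3759 on G[0,3]
R17: Y=0.009709 on G[1,2]
Idrv: z[1]−=0.149, z[2]+=0.149
solve → V1=-0.1552, V2=0.2018, V3=0.07628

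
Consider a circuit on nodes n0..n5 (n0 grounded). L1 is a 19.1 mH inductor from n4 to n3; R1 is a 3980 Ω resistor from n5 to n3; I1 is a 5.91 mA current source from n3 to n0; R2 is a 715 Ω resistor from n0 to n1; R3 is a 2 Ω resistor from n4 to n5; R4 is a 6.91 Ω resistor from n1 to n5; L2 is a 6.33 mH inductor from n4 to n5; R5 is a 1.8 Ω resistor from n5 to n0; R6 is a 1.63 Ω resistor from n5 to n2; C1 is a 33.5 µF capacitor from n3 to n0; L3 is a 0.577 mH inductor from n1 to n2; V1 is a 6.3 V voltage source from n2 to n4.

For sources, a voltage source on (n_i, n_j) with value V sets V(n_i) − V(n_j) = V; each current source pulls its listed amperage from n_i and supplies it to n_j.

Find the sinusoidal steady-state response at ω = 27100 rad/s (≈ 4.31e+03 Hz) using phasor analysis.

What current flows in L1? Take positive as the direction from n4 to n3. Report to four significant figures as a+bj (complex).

Element admittances at ω=27100 rad/s:
  Y(L1) = 0.000-0.001932j S between n4,n3
  Y(R1) = 0.0002513+0.000j S between n5,n3
  I1: injects 0.00591 A into n0 (from n3)
  Y(R2) = 0.001399+0.000j S between n0,n1
  Y(R3) = 0.5000+0.000j S between n4,n5
  Y(R4) = 0.1447+0.000j S between n1,n5
  Y(L2) = 0.000-0.005829j S between n4,n5
  Y(R5) = 0.5556+0.000j S between n5,n0
  Y(R6) = 0.6135+0.000j S between n5,n2
  Y(C1) = 0.000+0.9079j S between n3,n0
  Y(L3) = 0.000-0.06395j S between n1,n2
  V1: constraint V(n2)−V(n4) = 6.3
Assemble and solve the 6×6 MNA system:
  V(n1)=0.4820-1.008j  V(n2)=2.763+0.09658j  V(n3)=0.007538+0.006320j  V(n4)=-3.537+0.09658j  V(n5)=-0.001523-0.009780j
  i(V1)=-1.767+0.08064j

0.0001744+0.006847j A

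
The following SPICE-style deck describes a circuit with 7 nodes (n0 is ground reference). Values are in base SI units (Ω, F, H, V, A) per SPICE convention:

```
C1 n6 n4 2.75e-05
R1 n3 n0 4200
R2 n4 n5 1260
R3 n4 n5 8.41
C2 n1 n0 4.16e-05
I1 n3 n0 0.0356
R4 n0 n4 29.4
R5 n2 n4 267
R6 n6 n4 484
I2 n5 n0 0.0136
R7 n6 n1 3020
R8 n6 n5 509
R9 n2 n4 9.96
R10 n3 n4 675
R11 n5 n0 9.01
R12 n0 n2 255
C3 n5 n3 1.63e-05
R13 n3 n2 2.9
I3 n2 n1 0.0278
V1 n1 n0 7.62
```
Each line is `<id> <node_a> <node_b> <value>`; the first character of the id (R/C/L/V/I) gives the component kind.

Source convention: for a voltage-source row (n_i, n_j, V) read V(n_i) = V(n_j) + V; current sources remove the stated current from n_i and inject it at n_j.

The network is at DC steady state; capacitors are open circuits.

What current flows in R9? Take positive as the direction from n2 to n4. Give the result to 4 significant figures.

-0.05520 A

MNA unknowns: 6 node voltages V₁..V_6 plus 1 source current (V1)
C1: Y=0.000 on G[6,4]
R1: Y=0.0002381 on G[3,0]
R2: Y=0.0007937 on G[4,5]
R3: Y=0.1189 on G[4,5]
C2: Y=0.000 on G[1,0]
I1: z[3]−=0.0356, z[0]+=0.0356
R4: Y=0.03401 on G[0,4]
R5: Y=0.003745 on G[2,4]
R6: Y=0.002066 on G[6,4]
I2: z[5]−=0.0136, z[0]+=0.0136
R7: Y=0.0003311 on G[6,1]
R8: Y=0.001965 on G[6,5]
R9: Y=0.1004 on G[2,4]
R10: Y=0.001481 on G[3,4]
R11: Y=0.1110 on G[5,0]
R12: Y=0.003922 on G[0,2]
C3: Y=0.000 on G[5,3]
R13: Y=0.3448 on G[3,2]
I3: z[2]−=0.0278, z[1]+=0.0278
V1: row V1−V0=7.62, i_V1 at 1,0
solve → V1=7.620, V2=-1.240, V3=-1.340, V4=-0.6902, V5=-0.4130, V6=0.06549
aux → i_V1=0.02530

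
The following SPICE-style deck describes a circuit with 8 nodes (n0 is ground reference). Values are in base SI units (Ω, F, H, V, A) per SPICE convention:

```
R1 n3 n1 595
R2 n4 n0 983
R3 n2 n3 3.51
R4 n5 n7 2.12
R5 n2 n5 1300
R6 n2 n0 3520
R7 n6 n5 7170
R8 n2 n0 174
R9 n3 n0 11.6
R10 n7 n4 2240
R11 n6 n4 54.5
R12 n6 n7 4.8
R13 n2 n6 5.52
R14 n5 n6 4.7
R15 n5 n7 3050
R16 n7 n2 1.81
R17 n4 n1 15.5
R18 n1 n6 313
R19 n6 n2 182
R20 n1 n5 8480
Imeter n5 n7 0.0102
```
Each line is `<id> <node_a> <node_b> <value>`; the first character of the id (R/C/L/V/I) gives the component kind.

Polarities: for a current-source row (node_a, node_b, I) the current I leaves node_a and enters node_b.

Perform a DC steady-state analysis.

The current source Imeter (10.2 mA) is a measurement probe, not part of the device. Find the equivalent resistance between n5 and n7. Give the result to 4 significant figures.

R_eq = 1.653 Ω

Element admittances at DC:
  Y(R1) = 0.001681 S between n3,n1
  Y(R2) = 0.001017 S between n4,n0
  Y(R3) = 0.2849 S between n2,n3
  Y(R4) = 0.4717 S between n5,n7
  Y(R5) = 0.0007692 S between n2,n5
  Y(R6) = 0.0002841 S between n2,n0
  Y(R7) = 0.0001395 S between n6,n5
  Y(R8) = 0.005747 S between n2,n0
  Y(R9) = 0.08621 S between n3,n0
  Y(R10) = 0.0004464 S between n7,n4
  Y(R11) = 0.01835 S between n6,n4
  Y(R12) = 0.2083 S between n6,n7
  Y(R13) = 0.1812 S between n2,n6
  Y(R14) = 0.2128 S between n5,n6
  Y(R15) = 0.0003279 S between n5,n7
  Y(R16) = 0.5525 S between n7,n2
  Y(R17) = 0.06452 S between n4,n1
  Y(R18) = 0.003195 S between n1,n6
  Y(R19) = 0.005495 S between n6,n2
  Y(R20) = 0.0001179 S between n1,n5
  Imeter: injects 0.0102 A into n7 (from n5)
Assemble and solve the 7×7 MNA system:
  V(n1)=-0.004045  V(n2)=7.987e-05  V(n3)=4.280e-05  V(n4)=-0.004101  V(n5)=-0.01513  V(n6)=-0.004665  V(n7)=0.001724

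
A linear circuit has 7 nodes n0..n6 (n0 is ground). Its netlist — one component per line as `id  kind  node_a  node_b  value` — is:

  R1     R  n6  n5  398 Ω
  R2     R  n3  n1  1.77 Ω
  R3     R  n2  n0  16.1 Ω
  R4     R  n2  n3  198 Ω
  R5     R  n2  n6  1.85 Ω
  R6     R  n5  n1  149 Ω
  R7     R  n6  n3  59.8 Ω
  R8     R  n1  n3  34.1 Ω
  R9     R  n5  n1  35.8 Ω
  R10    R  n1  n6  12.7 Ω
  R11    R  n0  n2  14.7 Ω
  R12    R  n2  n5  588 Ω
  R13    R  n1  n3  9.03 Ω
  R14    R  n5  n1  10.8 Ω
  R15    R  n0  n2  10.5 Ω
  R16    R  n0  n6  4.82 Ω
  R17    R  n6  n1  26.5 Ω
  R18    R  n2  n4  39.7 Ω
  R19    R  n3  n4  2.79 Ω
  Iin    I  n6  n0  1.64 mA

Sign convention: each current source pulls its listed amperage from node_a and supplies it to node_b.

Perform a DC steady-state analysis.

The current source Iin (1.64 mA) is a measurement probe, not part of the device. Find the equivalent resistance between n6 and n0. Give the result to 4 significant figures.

R_eq = 2.713 Ω

Element admittances at DC:
  Y(R1) = 0.002513 S between n6,n5
  Y(R2) = 0.5650 S between n3,n1
  Y(R3) = 0.06211 S between n2,n0
  Y(R4) = 0.005051 S between n2,n3
  Y(R5) = 0.5405 S between n2,n6
  Y(R6) = 0.006711 S between n5,n1
  Y(R7) = 0.01672 S between n6,n3
  Y(R8) = 0.02933 S between n1,n3
  Y(R9) = 0.02793 S between n5,n1
  Y(R10) = 0.07874 S between n1,n6
  Y(R11) = 0.06803 S between n0,n2
  Y(R12) = 0.001701 S between n2,n5
  Y(R13) = 0.1107 S between n1,n3
  Y(R14) = 0.09259 S between n5,n1
  Y(R15) = 0.09524 S between n0,n2
  Y(R16) = 0.2075 S between n0,n6
  Y(R17) = 0.03774 S between n6,n1
  Y(R18) = 0.02519 S between n2,n4
  Y(R19) = 0.3584 S between n3,n4
  Iin: injects 0.00164 A into n0 (from n6)
Assemble and solve the 6×6 MNA system:
  V(n1)=-0.004228  V(n2)=-0.003180  V(n3)=-0.004193  V(n4)=-0.004127  V(n5)=-0.004219  V(n6)=-0.004450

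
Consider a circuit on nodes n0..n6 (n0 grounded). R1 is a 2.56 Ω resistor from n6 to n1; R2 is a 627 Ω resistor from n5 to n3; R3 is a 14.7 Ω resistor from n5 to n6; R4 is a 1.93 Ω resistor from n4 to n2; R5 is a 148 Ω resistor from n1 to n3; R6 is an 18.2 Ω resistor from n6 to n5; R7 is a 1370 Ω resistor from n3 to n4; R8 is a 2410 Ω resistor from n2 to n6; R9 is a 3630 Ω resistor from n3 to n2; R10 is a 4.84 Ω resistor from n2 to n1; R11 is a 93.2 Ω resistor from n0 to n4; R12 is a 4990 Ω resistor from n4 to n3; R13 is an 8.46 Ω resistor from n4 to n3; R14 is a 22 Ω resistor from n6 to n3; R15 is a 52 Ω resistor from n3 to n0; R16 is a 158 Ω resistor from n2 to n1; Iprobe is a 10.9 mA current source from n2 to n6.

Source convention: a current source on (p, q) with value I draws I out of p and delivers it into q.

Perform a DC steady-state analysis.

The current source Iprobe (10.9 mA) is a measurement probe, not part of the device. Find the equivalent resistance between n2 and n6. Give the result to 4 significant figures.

R_eq = 5.845 Ω

Apply KCL at each of the 6 non-ground nodes and solve the resulting linear system.
Node n1: branches {R1, R5, R10, R16} → V_1 = 0.02602
Node n2: branches {R4, R8, R9, R10, R16, Iprobe} → V_2 = -0.01499
Node n3: branches {R2, R5, R7, R9, R12, R13, R14, R15} → V_3 = 0.006067
Node n4: branches {R4, R7, R11, R12, R13} → V_4 = -0.01087
Node n5: branches {R2, R3, R6} → V_5 = 0.04817
Node n6: branches {R1, R3, R6, R8, R14, Iprobe} → V_6 = 0.04872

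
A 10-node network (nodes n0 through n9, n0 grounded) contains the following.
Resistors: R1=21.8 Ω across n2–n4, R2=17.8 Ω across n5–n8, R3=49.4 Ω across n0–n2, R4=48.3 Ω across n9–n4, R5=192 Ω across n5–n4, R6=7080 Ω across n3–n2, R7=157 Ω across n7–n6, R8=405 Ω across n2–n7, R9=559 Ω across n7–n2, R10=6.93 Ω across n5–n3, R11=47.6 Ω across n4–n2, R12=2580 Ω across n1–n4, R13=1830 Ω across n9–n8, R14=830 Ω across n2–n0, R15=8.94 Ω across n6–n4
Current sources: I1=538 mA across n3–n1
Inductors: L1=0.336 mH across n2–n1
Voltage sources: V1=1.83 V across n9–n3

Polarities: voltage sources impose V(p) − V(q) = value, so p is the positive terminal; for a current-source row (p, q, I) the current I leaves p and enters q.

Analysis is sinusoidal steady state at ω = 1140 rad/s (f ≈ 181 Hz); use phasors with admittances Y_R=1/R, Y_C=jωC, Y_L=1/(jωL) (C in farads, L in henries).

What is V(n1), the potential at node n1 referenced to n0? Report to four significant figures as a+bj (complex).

MNA unknowns: 9 node voltages V₁..V_9 plus 1 source current (V1)
R1: Y=0.04587+0.000j on G[2,4]
R2: Y=0.05618+0.000j on G[5,8]
I1: z[3]−=0.538, z[1]+=0.538
R3: Y=0.02024+0.000j on G[0,2]
R4: Y=0.02070+0.000j on G[9,4]
R5: Y=0.005208+0.000j on G[5,4]
L1: Y=0.000-2.611j on G[2,1]
R6: Y=0.0001412+0.000j on G[3,2]
R7: Y=0.006369+0.000j on G[7,6]
R8: Y=0.002469+0.000j on G[2,7]
R9: Y=0.001789+0.000j on G[7,2]
R10: Y=0.1443+0.000j on G[5,3]
R11: Y=0.02101+0.000j on G[4,2]
R12: Y=0.0003876+0.000j on G[1,4]
R13: Y=0.0005464+0.000j on G[9,8]
R14: Y=0.001205+0.000j on G[2,0]
R15: Y=0.1119+0.000j on G[6,4]
V1: row V9−V3=1.83, i_V1 at 9,3
solve → V1=3.026e-05+0.2049j, V2=0.000+0.000j, V3=-29.87+0.001130j, V4=-7.651+0.001136j, V5=-29.09+0.001130j, V6=-7.481+0.001111j, V7=-4.483+0.0006659j, V8=-29.08+0.001130j, V9=-28.04+0.001130j
aux → i_V1=0.4215+1.286e-07j

3.026e-05+0.2049j V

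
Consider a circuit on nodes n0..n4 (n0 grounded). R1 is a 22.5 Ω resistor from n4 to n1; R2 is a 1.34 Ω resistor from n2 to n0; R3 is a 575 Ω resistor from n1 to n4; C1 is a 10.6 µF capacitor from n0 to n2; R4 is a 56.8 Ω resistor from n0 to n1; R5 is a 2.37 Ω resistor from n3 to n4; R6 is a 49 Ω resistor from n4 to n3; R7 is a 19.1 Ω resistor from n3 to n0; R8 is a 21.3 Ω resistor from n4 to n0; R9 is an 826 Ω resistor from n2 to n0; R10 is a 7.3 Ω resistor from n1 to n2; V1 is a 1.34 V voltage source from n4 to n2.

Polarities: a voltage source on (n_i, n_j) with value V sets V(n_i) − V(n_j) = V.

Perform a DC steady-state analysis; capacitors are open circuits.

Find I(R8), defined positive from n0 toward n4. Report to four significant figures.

-0.05573 A

MNA unknowns: 4 node voltages V₁..V_4 plus 1 source current (V1)
R1: Y=0.04444 on G[4,1]
R2: Y=0.7463 on G[2,0]
R3: Y=0.001739 on G[1,4]
C1: Y=0.000 on G[0,2]
R4: Y=0.01761 on G[0,1]
R5: Y=0.4219 on G[3,4]
R6: Y=0.02041 on G[4,3]
R7: Y=0.05236 on G[3,0]
R8: Y=0.04695 on G[4,0]
R9: Y=0.001211 on G[2,0]
R10: Y=0.1370 on G[1,2]
V1: row V4−V2=1.34, i_V1 at 4,2
solve → V1=0.1688, V2=-0.1529, V3=1.061, V4=1.187
aux → i_V1=-0.1583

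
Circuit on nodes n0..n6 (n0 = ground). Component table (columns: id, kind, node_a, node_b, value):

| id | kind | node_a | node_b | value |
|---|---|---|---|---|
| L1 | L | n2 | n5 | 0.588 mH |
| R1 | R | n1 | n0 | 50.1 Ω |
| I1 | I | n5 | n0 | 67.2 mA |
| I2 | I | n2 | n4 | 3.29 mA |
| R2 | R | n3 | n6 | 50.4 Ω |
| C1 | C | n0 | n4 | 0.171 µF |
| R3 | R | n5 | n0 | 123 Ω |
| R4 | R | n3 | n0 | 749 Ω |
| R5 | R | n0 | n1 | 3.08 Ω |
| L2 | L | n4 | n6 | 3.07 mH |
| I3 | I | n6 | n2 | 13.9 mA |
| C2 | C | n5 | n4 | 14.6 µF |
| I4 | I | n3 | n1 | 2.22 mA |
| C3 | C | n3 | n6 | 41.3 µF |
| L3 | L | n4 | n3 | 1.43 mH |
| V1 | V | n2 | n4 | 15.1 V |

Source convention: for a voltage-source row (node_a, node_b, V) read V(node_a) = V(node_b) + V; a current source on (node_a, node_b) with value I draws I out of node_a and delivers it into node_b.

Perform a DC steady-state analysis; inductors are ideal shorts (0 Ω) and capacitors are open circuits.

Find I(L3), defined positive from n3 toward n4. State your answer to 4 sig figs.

Element admittances at DC:
  L1: short n2↔n5 (DC inductor)
  Y(R1) = 0.01996 S between n1,n0
  I1: injects 0.0672 A into n0 (from n5)
  I2: injects 0.00329 A into n4 (from n2)
  Y(R2) = 0.01984 S between n3,n6
  Y(C1) = 0.000 S between n0,n4
  Y(R3) = 0.008130 S between n5,n0
  Y(R4) = 0.001335 S between n3,n0
  Y(R5) = 0.3247 S between n0,n1
  L2: short n4↔n6 (DC inductor)
  I3: injects 0.0139 A into n2 (from n6)
  Y(C2) = 0.000 S between n5,n4
  I4: injects 0.00222 A into n1 (from n3)
  Y(C3) = 0.000 S between n3,n6
  L3: short n4↔n3 (DC inductor)
  V1: constraint V(n2)−V(n4) = 15.1
Assemble and solve the 10×10 MNA system:
  V(n1)=0.006442  V(n2)=-5.204  V(n3)=-20.30  V(n4)=-20.30  V(n5)=-5.204  V(n6)=-20.30
  i(L1)=0.02489  i(L2)=0.01390  i(L3)=-0.02489  i(V1)=-0.01428

0.02489 A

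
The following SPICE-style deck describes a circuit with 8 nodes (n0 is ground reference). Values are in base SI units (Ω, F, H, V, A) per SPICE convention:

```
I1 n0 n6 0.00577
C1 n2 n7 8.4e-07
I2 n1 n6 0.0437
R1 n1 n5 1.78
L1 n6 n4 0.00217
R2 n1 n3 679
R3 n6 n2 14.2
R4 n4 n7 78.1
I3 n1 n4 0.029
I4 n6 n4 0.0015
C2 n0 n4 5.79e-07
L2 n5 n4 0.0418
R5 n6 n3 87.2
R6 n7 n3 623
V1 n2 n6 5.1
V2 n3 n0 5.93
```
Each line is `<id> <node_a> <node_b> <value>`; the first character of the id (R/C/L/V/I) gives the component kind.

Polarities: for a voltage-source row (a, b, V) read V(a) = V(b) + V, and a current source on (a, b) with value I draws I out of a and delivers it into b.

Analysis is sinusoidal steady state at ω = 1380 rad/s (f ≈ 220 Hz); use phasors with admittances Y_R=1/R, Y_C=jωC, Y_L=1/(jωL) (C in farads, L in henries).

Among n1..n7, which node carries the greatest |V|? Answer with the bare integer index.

MNA unknowns: 7 node voltages V₁..V_7 plus 2 source currents (V1, V2)
I1: z[0]−=0.00577, z[6]+=0.00577
C1: Y=0.000+0.001159j on G[2,7]
I2: z[1]−=0.0437, z[6]+=0.0437
R1: Y=0.5618+0.000j on G[1,5]
L1: Y=0.000-0.3339j on G[6,4]
R2: Y=0.001473+0.000j on G[1,3]
R3: Y=0.07042+0.000j on G[6,2]
R4: Y=0.01280+0.000j on G[4,7]
I3: z[1]−=0.029, z[4]+=0.029
I4: z[6]−=0.0015, z[4]+=0.0015
C2: Y=0.000+0.0007990j on G[0,4]
L2: Y=0.000-0.01734j on G[5,4]
R5: Y=0.01147+0.000j on G[6,3]
R6: Y=0.001605+0.000j on G[7,3]
V1: row V2−V6=5.1, i_V1 at 2,6
V2: row V3−V0=5.93, i_V2 at 3,0
solve → V1=5.869-4.251j, V2=11.48+0.05397j, V3=5.930+0.000j, V4=6.359-0.07323j, V5=5.998-4.262j, V6=6.379+0.05397j, V7=6.335+0.3487j
aux → i_V1=-0.3595-0.005963j, i_V2=0.005711-0.005081j

2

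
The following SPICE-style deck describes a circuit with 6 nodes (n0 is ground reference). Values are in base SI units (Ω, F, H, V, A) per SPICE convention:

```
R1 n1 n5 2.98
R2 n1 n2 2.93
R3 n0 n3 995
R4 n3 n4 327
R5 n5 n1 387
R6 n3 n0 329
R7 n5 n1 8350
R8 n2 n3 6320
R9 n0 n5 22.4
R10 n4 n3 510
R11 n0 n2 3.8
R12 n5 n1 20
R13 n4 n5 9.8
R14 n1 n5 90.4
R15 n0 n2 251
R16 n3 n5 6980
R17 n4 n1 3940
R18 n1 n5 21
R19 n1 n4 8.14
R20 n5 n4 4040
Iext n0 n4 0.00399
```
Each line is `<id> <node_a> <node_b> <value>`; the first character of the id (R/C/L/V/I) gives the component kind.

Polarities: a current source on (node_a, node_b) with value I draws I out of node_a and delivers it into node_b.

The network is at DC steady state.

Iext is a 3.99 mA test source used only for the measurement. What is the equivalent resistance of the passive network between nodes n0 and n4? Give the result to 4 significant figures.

Apply KCL at each of the 5 non-ground nodes and solve the resulting linear system.
Node n1: branches {R1, R2, R5, R7, R12, R14, R17, R18, R19} → V_1 = 0.01971
Node n2: branches {R2, R8, R11, R15} → V_2 = 0.01106
Node n3: branches {R3, R4, R6, R8, R10, R16} → V_3 = 0.02075
Node n4: branches {R4, R10, R13, R17, R19, R20, Iext} → V_4 = 0.03777
Node n5: branches {R1, R5, R7, R9, R12, R13, R14, R16, R18, R20} → V_5 = 0.02134

R_eq = 9.466 Ω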